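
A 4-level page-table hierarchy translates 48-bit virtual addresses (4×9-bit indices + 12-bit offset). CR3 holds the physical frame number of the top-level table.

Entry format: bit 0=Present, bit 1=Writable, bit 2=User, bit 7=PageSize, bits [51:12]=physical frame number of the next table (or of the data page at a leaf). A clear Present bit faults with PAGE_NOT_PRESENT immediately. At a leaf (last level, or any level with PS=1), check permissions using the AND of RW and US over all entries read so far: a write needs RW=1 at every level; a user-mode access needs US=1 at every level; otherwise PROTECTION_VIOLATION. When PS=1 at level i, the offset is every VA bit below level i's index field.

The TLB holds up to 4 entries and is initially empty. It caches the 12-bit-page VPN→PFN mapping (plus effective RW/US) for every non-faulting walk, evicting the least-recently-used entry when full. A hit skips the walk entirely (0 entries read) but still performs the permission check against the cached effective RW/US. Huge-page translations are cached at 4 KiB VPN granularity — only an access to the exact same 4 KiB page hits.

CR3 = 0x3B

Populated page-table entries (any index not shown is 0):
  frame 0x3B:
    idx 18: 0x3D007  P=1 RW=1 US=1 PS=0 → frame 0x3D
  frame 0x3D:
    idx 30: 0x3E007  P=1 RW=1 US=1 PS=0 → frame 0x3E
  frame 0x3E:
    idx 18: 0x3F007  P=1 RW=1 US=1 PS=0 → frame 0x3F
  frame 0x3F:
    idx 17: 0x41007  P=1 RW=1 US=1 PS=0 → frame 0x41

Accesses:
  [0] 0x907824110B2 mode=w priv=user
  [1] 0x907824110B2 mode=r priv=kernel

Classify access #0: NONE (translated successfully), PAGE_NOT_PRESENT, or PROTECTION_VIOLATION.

Walk each access:
#0 VA=0x907824110B2 (w,user):
  [0] read 0x3B idx=18: raw=0x3D007 flags P=1 W=1 U=1 S=0
  [1] read 0x3D idx=30: raw=0x3E007 flags P=1 W=1 U=1 S=0
  [2] read 0x3E idx=18: raw=0x3F007 flags P=1 W=1 U=1 S=0
  [3] read 0x3F idx=17: raw=0x41007 flags P=1 W=1 U=1 S=0
  → PA=0x410B2  (4 entries read)
#1 VA=0x907824110B2 (r,kernel):
  TLB hit vpn=0x90782411 → PA=0x410B2

Access #0 fault: NONE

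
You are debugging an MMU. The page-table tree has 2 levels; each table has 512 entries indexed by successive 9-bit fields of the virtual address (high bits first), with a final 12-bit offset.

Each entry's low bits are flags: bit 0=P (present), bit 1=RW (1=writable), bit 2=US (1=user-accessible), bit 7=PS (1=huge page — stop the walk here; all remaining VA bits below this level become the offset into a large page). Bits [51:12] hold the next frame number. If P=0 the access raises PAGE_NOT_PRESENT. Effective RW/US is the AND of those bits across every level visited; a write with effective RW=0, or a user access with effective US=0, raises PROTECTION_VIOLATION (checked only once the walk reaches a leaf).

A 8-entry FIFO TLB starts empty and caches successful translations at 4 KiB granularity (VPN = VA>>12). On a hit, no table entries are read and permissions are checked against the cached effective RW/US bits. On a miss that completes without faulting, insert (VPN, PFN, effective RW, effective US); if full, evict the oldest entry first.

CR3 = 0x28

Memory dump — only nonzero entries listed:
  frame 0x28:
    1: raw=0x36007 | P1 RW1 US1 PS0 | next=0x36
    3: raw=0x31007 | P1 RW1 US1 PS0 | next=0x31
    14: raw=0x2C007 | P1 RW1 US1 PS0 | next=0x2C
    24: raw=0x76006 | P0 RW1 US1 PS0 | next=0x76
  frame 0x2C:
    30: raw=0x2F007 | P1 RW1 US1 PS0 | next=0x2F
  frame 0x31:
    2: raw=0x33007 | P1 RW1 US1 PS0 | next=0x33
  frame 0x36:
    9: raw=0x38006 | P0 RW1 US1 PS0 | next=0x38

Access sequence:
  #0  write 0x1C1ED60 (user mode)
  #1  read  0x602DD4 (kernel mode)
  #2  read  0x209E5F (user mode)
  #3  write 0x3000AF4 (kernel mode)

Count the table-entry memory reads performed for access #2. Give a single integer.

Per-access translation:
#0 VA=0x1C1ED60 (w,user):
  L0 @0x28[14] → 0x2C007  P=1,RW=1,US=1,PS=0
  L1 @0x2C[30] → 0x2F007  P=1,RW=1,US=1,PS=0
  → PA=0x2FD60  (2 entries read)
#1 VA=0x602DD4 (r,kernel):
  L0 @0x28[3] → 0x31007  P=1,RW=1,US=1,PS=0
  L1 @0x31[2] → 0x33007  P=1,RW=1,US=1,PS=0
  → PA=0x33DD4  (2 entries read)
#2 VA=0x209E5F (r,user):
  L0 @0x28[1] → 0x36007  P=1,RW=1,US=1,PS=0
  L1 @0x36[9] → 0x38006  P=0,RW=1,US=1,PS=0
  ✗ PAGE_NOT_PRESENT  [2 reads]
#3 VA=0x3000AF4 (w,kernel):
  L0 @0x28[24] → 0x76006  P=0,RW=1,US=1,PS=0
  ✗ PAGE_NOT_PRESENT  [1 reads]

Entries read for #2: 2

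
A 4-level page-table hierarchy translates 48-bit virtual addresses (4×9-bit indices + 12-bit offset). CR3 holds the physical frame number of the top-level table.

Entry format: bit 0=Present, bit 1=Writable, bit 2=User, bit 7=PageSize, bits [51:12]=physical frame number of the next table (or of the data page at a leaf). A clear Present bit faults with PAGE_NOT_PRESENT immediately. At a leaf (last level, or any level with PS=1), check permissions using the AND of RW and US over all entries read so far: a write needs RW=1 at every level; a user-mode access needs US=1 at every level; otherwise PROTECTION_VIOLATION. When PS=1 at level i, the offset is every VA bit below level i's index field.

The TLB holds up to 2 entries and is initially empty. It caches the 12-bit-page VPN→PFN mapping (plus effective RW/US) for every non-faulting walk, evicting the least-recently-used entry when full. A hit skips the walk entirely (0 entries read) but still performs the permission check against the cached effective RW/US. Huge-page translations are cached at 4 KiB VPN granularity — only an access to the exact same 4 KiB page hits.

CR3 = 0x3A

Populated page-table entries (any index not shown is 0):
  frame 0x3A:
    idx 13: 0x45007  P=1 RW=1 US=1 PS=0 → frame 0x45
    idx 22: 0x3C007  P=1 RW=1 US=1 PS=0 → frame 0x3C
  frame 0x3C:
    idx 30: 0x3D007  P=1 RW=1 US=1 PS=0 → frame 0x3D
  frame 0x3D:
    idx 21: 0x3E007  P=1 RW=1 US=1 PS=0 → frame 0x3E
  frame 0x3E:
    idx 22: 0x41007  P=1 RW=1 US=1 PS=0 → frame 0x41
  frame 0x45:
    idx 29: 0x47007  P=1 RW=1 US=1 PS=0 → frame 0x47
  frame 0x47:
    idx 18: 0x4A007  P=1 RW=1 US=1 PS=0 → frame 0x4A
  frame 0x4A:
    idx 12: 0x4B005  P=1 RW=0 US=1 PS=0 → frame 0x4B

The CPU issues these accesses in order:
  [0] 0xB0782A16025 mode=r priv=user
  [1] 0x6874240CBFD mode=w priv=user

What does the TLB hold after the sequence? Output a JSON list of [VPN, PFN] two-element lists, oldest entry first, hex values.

Walk each access:
#0 VA=0xB0782A16025 (r,user):
  L0 @0x3A[22] → 0x3C007  P=1,RW=1,US=1,PS=0
  L1 @0x3C[30] → 0x3D007  P=1,RW=1,US=1,PS=0
  L2 @0x3D[21] → 0x3E007  P=1,RW=1,US=1,PS=0
  L3 @0x3E[22] → 0x41007  P=1,RW=1,US=1,PS=0
  ✓ 0x41025  — 4 lookups
#1 VA=0x6874240CBFD (w,user):
  L0 @0x3A[13] → 0x45007  P=1,RW=1,US=1,PS=0
  L1 @0x45[29] → 0x47007  P=1,RW=1,US=1,PS=0
  L2 @0x47[18] → 0x4A007  P=1,RW=1,US=1,PS=0
  L3 @0x4A[12] → 0x4B005  P=1,RW=0,US=1,PS=0
  → PROTECTION_VIOLATION  (4 entries read)

TLB: [["0xB0782A16", "0x41"]]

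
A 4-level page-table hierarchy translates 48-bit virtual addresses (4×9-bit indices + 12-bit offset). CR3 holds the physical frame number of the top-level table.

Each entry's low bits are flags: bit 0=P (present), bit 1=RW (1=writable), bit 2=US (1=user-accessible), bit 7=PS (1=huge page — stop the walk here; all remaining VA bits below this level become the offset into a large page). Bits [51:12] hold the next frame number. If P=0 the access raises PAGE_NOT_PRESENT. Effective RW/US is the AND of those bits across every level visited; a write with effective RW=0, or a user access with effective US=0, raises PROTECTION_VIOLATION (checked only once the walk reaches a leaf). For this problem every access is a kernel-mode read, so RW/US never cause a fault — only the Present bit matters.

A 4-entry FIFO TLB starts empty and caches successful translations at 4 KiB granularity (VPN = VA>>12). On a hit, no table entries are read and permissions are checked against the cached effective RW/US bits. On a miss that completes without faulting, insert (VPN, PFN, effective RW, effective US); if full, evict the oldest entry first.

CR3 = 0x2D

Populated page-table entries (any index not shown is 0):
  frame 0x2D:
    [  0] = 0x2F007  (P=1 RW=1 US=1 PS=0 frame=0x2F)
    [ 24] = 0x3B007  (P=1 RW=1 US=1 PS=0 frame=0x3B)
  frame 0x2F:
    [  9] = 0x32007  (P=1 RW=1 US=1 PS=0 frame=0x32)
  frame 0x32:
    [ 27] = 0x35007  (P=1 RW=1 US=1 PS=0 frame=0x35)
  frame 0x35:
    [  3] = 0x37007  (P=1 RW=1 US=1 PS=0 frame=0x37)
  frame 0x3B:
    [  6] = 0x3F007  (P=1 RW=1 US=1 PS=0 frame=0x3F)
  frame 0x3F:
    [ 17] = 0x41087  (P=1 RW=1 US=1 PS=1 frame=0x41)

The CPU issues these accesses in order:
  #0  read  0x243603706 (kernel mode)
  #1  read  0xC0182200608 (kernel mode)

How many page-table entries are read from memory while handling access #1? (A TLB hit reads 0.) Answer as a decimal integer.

Per-access translation:
#0 VA=0x243603706 (r,kernel):
  lvl0: tbl 0x2D, slot 0 ⇒ 0x2F007 (P1/RW1/US1/PS0)
  lvl1: tbl 0x2F, slot 9 ⇒ 0x32007 (P1/RW1/US1/PS0)
  lvl2: tbl 0x32, slot 27 ⇒ 0x35007 (P1/RW1/US1/PS0)
  lvl3: tbl 0x35, slot 3 ⇒ 0x37007 (P1/RW1/US1/PS0)
  → PA=0x37706  (4 entries read)
#1 VA=0xC0182200608 (r,kernel):
  lvl0: tbl 0x2D, slot 24 ⇒ 0x3B007 (P1/RW1/US1/PS0)
  lvl1: tbl 0x3B, slot 6 ⇒ 0x3F007 (P1/RW1/US1/PS0)
  lvl2: tbl 0x3F, slot 17 ⇒ 0x41087 (P1/RW1/US1/PS1)
  → PA=0x41608 (huge @L2)  (3 entries read)

Entries read for #1: 3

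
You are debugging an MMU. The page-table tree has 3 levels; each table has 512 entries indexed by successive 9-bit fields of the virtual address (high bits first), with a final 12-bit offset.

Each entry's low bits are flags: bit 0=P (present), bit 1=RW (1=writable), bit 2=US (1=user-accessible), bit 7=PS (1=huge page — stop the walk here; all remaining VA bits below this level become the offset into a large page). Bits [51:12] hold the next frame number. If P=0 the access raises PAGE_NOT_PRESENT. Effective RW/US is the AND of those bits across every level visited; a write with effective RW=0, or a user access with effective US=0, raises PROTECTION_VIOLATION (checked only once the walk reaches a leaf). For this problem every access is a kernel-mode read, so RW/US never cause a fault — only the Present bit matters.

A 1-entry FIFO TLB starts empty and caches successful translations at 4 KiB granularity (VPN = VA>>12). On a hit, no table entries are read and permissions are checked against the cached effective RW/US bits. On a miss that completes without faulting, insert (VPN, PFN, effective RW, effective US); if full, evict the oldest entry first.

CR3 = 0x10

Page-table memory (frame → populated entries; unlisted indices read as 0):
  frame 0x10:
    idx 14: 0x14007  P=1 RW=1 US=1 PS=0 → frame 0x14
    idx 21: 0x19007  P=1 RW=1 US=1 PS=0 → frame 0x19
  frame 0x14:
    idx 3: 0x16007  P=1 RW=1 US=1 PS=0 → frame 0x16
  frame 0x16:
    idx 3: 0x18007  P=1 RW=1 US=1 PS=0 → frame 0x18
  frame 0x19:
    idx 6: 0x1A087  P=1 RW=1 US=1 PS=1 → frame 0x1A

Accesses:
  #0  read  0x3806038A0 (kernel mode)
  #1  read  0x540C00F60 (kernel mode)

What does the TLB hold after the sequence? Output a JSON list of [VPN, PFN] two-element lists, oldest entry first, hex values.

Per-access translation:
#0 VA=0x3806038A0 (r,kernel):
  [0] read 0x10 idx=14: raw=0x14007 flags P=1 W=1 U=1 S=0
  [1] read 0x14 idx=3: raw=0x16007 flags P=1 W=1 U=1 S=0
  [2] read 0x16 idx=3: raw=0x18007 flags P=1 W=1 U=1 S=0
  ✓ 0x188A0  — 3 lookups
#1 VA=0x540C00F60 (r,kernel):
  [0] read 0x10 idx=21: raw=0x19007 flags P=1 W=1 U=1 S=0
  [1] read 0x19 idx=6: raw=0x1A087 flags P=1 W=1 U=1 S=1
  ✓ 0x1AF60 (huge @L1)  — 2 lookups

TLB: [["0x540C00", "0x1A"]]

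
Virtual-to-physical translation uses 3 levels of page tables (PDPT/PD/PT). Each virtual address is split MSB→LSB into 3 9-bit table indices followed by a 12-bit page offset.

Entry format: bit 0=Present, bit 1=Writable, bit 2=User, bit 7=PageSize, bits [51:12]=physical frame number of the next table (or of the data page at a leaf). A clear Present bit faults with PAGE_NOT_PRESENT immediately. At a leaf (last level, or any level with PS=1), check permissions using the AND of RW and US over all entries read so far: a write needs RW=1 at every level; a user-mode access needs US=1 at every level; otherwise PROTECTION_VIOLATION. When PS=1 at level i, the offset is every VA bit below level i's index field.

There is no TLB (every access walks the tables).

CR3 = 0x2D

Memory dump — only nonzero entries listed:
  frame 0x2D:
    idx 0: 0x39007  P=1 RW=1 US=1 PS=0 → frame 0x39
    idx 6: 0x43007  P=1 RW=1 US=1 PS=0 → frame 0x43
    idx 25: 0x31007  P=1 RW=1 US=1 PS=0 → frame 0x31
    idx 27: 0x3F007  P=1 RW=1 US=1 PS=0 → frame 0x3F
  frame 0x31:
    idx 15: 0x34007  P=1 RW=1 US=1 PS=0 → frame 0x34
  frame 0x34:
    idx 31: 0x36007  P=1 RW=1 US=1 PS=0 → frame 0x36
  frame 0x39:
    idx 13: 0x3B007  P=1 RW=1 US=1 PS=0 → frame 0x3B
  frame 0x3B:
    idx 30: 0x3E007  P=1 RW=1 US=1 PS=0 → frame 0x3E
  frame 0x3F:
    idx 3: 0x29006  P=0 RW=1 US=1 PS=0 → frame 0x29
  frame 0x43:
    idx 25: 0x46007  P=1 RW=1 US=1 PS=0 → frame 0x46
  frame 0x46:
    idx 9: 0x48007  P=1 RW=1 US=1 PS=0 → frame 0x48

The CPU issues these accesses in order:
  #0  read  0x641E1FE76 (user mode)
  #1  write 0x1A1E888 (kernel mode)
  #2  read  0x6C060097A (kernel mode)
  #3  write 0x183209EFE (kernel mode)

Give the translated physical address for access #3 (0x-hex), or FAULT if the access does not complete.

Per-access translation:
#0 VA=0x641E1FE76 (r,user):
  [0] read 0x2D idx=25: raw=0x31007 flags P=1 W=1 U=1 S=0
  [1] read 0x31 idx=15: raw=0x34007 flags P=1 W=1 U=1 S=0
  [2] read 0x34 idx=31: raw=0x36007 flags P=1 W=1 U=1 S=0
  ⇒ phys 0x36E76  [3 reads]
#1 VA=0x1A1E888 (w,kernel):
  [0] read 0x2D idx=0: raw=0x39007 flags P=1 W=1 U=1 S=0
  [1] read 0x39 idx=13: raw=0x3B007 flags P=1 W=1 U=1 S=0
  [2] read 0x3B idx=30: raw=0x3E007 flags P=1 W=1 U=1 S=0
  ⇒ phys 0x3E888  [3 reads]
#2 VA=0x6C060097A (r,kernel):
  [0] read 0x2D idx=27: raw=0x3F007 flags P=1 W=1 U=1 S=0
  [1] read 0x3F idx=3: raw=0x29006 flags P=0 W=1 U=1 S=0
  ⇒ fault: PAGE_NOT_PRESENT  — 2 lookups
#3 VA=0x183209EFE (w,kernel):
  [0] read 0x2D idx=6: raw=0x43007 flags P=1 W=1 U=1 S=0
  [1] read 0x43 idx=25: raw=0x46007 flags P=1 W=1 U=1 S=0
  [2] read 0x46 idx=9: raw=0x48007 flags P=1 W=1 U=1 S=0
  ⇒ phys 0x48EFE  [3 reads]

Access #3 PA: 0x48EFE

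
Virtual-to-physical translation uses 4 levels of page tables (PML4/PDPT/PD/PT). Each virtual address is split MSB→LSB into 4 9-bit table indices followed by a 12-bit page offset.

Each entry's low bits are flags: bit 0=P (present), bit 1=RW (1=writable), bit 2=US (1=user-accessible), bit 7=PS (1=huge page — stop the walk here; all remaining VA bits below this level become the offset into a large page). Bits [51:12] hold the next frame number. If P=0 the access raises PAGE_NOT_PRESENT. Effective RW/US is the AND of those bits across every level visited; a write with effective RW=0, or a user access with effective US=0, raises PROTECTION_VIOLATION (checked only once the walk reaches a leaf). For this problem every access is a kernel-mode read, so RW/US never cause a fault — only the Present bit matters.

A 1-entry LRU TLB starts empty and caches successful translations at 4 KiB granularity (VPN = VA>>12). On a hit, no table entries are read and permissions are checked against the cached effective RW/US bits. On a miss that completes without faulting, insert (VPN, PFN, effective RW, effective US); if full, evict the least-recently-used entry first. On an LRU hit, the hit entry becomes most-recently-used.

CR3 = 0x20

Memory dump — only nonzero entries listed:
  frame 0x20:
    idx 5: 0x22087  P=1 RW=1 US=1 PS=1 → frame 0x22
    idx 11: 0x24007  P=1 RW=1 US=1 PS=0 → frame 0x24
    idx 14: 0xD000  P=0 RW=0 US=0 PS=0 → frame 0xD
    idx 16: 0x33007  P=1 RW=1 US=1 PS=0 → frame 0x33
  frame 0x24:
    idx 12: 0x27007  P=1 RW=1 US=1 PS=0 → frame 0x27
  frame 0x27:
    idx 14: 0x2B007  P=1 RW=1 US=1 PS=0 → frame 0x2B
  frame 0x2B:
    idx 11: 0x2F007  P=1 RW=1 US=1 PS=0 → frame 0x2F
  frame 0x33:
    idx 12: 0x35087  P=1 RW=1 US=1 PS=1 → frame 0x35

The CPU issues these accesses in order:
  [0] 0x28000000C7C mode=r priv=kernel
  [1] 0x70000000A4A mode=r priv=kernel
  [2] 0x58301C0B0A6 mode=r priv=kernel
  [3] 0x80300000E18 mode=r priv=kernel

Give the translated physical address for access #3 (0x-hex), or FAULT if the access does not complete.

Per-access translation:
#0 VA=0x28000000C7C (r,kernel):
  L0: frame=0x20 idx=5 entry=0x22087 [P=1 RW=1 US=1 PS=1]
  → PA=0x22C7C (huge @L0)  (1 entries read)
#1 VA=0x70000000A4A (r,kernel):
  L0: frame=0x20 idx=14 entry=0xD000 [P=0 RW=0 US=0 PS=0]
  ✗ PAGE_NOT_PRESENT  [1 reads]
#2 VA=0x58301C0B0A6 (r,kernel):
  L0: frame=0x20 idx=11 entry=0x24007 [P=1 RW=1 US=1 PS=0]
  L1: frame=0x24 idx=12 entry=0x27007 [P=1 RW=1 US=1 PS=0]
  L2: frame=0x27 idx=14 entry=0x2B007 [P=1 RW=1 US=1 PS=0]
  L3: frame=0x2B idx=11 entry=0x2F007 [P=1 RW=1 US=1 PS=0]
  → PA=0x2F0A6  (4 entries read)
#3 VA=0x80300000E18 (r,kernel):
  L0: frame=0x20 idx=16 entry=0x33007 [P=1 RW=1 US=1 PS=0]
  L1: frame=0x33 idx=12 entry=0x35087 [P=1 RW=1 US=1 PS=1]
  → PA=0x35E18 (huge @L1)  (2 entries read)

Access #3 PA: 0x35E18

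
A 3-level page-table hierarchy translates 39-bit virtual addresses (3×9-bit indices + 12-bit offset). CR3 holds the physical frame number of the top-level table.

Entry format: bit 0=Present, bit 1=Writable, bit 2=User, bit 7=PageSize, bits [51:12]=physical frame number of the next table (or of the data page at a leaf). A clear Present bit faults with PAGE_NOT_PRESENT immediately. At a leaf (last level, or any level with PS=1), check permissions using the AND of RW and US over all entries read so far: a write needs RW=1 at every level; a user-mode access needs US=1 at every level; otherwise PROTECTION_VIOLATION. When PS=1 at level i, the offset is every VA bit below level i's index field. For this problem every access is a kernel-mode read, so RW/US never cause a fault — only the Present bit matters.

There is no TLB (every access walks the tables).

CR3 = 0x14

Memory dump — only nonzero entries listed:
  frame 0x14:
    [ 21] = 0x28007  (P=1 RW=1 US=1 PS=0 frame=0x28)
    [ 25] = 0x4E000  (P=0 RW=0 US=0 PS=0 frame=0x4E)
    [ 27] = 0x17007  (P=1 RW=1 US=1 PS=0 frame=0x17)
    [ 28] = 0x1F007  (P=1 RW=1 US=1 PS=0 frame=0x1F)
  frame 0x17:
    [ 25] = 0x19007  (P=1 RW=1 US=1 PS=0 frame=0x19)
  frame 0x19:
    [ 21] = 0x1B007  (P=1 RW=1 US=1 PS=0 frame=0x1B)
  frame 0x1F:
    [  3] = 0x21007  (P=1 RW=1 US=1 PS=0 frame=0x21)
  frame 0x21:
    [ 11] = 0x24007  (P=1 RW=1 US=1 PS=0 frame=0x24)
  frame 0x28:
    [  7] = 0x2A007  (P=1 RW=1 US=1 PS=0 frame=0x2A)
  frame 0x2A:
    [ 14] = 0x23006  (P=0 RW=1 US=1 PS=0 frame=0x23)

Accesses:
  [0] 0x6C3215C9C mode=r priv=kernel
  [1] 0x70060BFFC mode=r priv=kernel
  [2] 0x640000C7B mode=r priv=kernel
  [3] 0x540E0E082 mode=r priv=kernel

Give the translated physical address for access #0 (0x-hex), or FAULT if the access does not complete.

Trace:
#0 VA=0x6C3215C9C (r,kernel):
  [0] read 0x14 idx=27: raw=0x17007 flags P=1 W=1 U=1 S=0
  [1] read 0x17 idx=25: raw=0x19007 flags P=1 W=1 U=1 S=0
  [2] read 0x19 idx=21: raw=0x1B007 flags P=1 W=1 U=1 S=0
  → PA=0x1BC9C  (3 entries read)
#1 VA=0x70060BFFC (r,kernel):
  [0] read 0x14 idx=28: raw=0x1F007 flags P=1 W=1 U=1 S=0
  [1] read 0x1F idx=3: raw=0x21007 flags P=1 W=1 U=1 S=0
  [2] read 0x21 idx=11: raw=0x24007 flags P=1 W=1 U=1 S=0
  → PA=0x24FFC  (3 entries read)
#2 VA=0x640000C7B (r,kernel):
  [0] read 0x14 idx=25: raw=0x4E000 flags P=0 W=0 U=0 S=0
  ✗ PAGE_NOT_PRESENT  [1 reads]
#3 VA=0x540E0E082 (r,kernel):
  [0] read 0x14 idx=21: raw=0x28007 flags P=1 W=1 U=1 S=0
  [1] read 0x28 idx=7: raw=0x2A007 flags P=1 W=1 U=1 S=0
  [2] read 0x2A idx=14: raw=0x23006 flags P=0 W=1 U=1 S=0
  ✗ PAGE_NOT_PRESENT  [3 reads]

Access #0 PA: 0x1BC9C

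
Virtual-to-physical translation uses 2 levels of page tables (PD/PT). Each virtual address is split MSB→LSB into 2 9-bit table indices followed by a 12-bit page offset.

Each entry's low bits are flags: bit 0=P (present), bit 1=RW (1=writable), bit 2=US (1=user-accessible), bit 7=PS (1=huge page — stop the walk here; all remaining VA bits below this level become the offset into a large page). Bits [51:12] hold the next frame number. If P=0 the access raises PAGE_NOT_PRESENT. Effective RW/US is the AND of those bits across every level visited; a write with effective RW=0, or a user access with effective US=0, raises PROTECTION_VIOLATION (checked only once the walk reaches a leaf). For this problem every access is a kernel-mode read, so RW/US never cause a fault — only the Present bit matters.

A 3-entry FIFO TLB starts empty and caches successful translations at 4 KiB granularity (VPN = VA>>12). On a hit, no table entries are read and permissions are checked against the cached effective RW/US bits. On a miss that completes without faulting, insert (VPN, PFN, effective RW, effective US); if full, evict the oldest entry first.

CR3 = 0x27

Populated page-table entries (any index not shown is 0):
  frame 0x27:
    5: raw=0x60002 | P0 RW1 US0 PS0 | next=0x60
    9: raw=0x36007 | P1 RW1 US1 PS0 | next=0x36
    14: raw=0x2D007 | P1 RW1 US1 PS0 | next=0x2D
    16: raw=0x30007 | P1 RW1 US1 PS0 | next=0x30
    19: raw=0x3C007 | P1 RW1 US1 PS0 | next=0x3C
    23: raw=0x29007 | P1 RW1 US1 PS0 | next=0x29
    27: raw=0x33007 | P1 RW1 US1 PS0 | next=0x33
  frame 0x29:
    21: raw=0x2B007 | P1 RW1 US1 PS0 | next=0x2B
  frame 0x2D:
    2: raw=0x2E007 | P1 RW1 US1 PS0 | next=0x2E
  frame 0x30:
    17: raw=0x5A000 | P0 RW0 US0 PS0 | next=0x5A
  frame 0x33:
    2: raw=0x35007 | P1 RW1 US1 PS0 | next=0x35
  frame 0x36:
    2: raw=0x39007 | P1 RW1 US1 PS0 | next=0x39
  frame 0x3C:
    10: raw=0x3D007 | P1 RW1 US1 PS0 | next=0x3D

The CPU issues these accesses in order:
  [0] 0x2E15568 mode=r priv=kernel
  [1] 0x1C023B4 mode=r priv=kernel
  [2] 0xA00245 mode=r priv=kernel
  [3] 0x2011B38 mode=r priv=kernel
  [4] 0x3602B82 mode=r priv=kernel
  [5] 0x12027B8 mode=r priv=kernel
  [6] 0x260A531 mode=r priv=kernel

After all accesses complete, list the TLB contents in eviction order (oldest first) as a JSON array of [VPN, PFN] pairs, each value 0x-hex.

Trace:
#0 VA=0x2E15568 (r,kernel):
  lvl0: tbl 0x27, slot 23 ⇒ 0x29007 (P1/RW1/US1/PS0)
  lvl1: tbl 0x29, slot 21 ⇒ 0x2B007 (P1/RW1/US1/PS0)
  ✓ 0x2B568  — 2 lookups
#1 VA=0x1C023B4 (r,kernel):
  lvl0: tbl 0x27, slot 14 ⇒ 0x2D007 (P1/RW1/US1/PS0)
  lvl1: tbl 0x2D, slot 2 ⇒ 0x2E007 (P1/RW1/US1/PS0)
  ✓ 0x2E3B4  — 2 lookups
#2 VA=0xA00245 (r,kernel):
  lvl0: tbl 0x27, slot 5 ⇒ 0x60002 (P0/RW1/US0/PS0)
  → PAGE_NOT_PRESENT  (1 entries read)
#3 VA=0x2011B38 (r,kernel):
  lvl0: tbl 0x27, slot 16 ⇒ 0x30007 (P1/RW1/US1/PS0)
  lvl1: tbl 0x30, slot 17 ⇒ 0x5A000 (P0/RW0/US0/PS0)
  → PAGE_NOT_PRESENT  (2 entries read)
#4 VA=0x3602B82 (r,kernel):
  lvl0: tbl 0x27, slot 27 ⇒ 0x33007 (P1/RW1/US1/PS0)
  lvl1: tbl 0x33, slot 2 ⇒ 0x35007 (P1/RW1/US1/PS0)
  ✓ 0x35B82  — 2 lookups
#5 VA=0x12027B8 (r,kernel):
  lvl0: tbl 0x27, slot 9 ⇒ 0x36007 (P1/RW1/US1/PS0)
  lvl1: tbl 0x36, slot 2 ⇒ 0x39007 (P1/RW1/US1/PS0)
  ✓ 0x397B8  — 2 lookups
#6 VA=0x260A531 (r,kernel):
  lvl0: tbl 0x27, slot 19 ⇒ 0x3C007 (P1/RW1/US1/PS0)
  lvl1: tbl 0x3C, slot 10 ⇒ 0x3D007 (P1/RW1/US1/PS0)
  ✓ 0x3D531  — 2 lookups

TLB: [["0x3602", "0x35"], ["0x1202", "0x39"], ["0x260A", "0x3D"]]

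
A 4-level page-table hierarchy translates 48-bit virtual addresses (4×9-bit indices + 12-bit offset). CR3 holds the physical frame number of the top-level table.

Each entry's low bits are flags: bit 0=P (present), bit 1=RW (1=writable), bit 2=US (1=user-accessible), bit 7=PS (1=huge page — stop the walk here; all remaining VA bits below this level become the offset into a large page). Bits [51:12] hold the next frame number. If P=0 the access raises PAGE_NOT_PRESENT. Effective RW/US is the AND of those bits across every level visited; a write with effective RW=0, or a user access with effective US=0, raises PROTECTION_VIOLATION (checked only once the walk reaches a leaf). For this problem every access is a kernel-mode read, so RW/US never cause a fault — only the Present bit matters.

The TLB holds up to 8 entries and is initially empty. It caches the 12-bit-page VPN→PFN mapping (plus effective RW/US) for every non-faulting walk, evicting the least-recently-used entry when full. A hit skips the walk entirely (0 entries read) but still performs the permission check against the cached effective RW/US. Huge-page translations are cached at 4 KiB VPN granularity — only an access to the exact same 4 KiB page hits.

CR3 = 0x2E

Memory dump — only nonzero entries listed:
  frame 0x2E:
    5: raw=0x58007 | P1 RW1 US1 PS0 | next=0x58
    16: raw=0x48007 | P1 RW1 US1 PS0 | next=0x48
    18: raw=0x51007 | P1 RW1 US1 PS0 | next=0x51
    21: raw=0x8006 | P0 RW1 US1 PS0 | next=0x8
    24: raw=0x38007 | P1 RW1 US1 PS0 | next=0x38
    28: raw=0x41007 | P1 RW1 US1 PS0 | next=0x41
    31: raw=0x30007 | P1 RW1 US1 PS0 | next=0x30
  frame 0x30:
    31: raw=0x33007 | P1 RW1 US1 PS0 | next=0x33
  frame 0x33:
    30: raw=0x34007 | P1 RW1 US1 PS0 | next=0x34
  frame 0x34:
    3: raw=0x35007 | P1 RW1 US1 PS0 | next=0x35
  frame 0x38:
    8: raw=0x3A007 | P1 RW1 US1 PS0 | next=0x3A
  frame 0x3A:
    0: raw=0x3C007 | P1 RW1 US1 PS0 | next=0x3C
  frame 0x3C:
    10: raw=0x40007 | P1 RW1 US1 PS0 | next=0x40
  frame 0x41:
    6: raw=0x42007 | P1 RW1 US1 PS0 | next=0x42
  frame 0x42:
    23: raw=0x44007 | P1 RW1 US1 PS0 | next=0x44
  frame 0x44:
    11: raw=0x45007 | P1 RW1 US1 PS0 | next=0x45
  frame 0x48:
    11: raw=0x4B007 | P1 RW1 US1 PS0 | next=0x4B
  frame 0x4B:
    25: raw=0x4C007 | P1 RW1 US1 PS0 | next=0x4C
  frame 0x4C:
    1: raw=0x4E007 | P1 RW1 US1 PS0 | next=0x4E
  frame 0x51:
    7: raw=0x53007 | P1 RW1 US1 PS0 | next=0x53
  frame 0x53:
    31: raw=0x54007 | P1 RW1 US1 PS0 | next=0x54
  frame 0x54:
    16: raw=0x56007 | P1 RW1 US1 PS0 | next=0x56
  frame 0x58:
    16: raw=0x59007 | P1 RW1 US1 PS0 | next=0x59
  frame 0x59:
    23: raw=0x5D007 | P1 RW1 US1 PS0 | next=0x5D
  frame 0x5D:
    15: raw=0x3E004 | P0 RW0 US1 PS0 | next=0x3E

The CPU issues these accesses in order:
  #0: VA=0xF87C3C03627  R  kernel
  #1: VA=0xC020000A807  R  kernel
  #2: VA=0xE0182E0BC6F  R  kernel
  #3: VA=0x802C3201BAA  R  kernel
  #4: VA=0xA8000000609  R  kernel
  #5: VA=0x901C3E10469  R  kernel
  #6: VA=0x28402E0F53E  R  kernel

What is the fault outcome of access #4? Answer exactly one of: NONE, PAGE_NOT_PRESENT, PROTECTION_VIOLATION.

Trace:
#0 VA=0xF87C3C03627 (r,kernel):
  L0 @0x2E[31] → 0x30007  P=1,RW=1,US=1,PS=0
  L1 @0x30[31] → 0x33007  P=1,RW=1,US=1,PS=0
  L2 @0x33[30] → 0x34007  P=1,RW=1,US=1,PS=0
  L3 @0x34[3] → 0x35007  P=1,RW=1,US=1,PS=0
  ✓ 0x35627  — 4 lookups
#1 VA=0xC020000A807 (r,kernel):
  L0 @0x2E[24] → 0x38007  P=1,RW=1,US=1,PS=0
  L1 @0x38[8] → 0x3A007  P=1,RW=1,US=1,PS=0
  L2 @0x3A[0] → 0x3C007  P=1,RW=1,US=1,PS=0
  L3 @0x3C[10] → 0x40007  P=1,RW=1,US=1,PS=0
  ✓ 0x40807  — 4 lookups
#2 VA=0xE0182E0BC6F (r,kernel):
  L0 @0x2E[28] → 0x41007  P=1,RW=1,US=1,PS=0
  L1 @0x41[6] → 0x42007  P=1,RW=1,US=1,PS=0
  L2 @0x42[23] → 0x44007  P=1,RW=1,US=1,PS=0
  L3 @0x44[11] → 0x45007  P=1,RW=1,US=1,PS=0
  ✓ 0x45C6F  — 4 lookups
#3 VA=0x802C3201BAA (r,kernel):
  L0 @0x2E[16] → 0x48007  P=1,RW=1,US=1,PS=0
  L1 @0x48[11] → 0x4B007  P=1,RW=1,US=1,PS=0
  L2 @0x4B[25] → 0x4C007  P=1,RW=1,US=1,PS=0
  L3 @0x4C[1] → 0x4E007  P=1,RW=1,US=1,PS=0
  ✓ 0x4EBAA  — 4 lookups
#4 VA=0xA8000000609 (r,kernel):
  L0 @0x2E[21] → 0x8006  P=0,RW=1,US=1,PS=0
  → PAGE_NOT_PRESENT  (1 entries read)
#5 VA=0x901C3E10469 (r,kernel):
  L0 @0x2E[18] → 0x51007  P=1,RW=1,US=1,PS=0
  L1 @0x51[7] → 0x53007  P=1,RW=1,US=1,PS=0
  L2 @0x53[31] → 0x54007  P=1,RW=1,US=1,PS=0
  L3 @0x54[16] → 0x56007  P=1,RW=1,US=1,PS=0
  ✓ 0x56469  — 4 lookups
#6 VA=0x28402E0F53E (r,kernel):
  L0 @0x2E[5] → 0x58007  P=1,RW=1,US=1,PS=0
  L1 @0x58[16] → 0x59007  P=1,RW=1,US=1,PS=0
  L2 @0x59[23] → 0x5D007  P=1,RW=1,US=1,PS=0
  L3 @0x5D[15] → 0x3E004  P=0,RW=0,US=1,PS=0
  → PAGE_NOT_PRESENT  (4 entries read)

Access #4 fault: PAGE_NOT_PRESENT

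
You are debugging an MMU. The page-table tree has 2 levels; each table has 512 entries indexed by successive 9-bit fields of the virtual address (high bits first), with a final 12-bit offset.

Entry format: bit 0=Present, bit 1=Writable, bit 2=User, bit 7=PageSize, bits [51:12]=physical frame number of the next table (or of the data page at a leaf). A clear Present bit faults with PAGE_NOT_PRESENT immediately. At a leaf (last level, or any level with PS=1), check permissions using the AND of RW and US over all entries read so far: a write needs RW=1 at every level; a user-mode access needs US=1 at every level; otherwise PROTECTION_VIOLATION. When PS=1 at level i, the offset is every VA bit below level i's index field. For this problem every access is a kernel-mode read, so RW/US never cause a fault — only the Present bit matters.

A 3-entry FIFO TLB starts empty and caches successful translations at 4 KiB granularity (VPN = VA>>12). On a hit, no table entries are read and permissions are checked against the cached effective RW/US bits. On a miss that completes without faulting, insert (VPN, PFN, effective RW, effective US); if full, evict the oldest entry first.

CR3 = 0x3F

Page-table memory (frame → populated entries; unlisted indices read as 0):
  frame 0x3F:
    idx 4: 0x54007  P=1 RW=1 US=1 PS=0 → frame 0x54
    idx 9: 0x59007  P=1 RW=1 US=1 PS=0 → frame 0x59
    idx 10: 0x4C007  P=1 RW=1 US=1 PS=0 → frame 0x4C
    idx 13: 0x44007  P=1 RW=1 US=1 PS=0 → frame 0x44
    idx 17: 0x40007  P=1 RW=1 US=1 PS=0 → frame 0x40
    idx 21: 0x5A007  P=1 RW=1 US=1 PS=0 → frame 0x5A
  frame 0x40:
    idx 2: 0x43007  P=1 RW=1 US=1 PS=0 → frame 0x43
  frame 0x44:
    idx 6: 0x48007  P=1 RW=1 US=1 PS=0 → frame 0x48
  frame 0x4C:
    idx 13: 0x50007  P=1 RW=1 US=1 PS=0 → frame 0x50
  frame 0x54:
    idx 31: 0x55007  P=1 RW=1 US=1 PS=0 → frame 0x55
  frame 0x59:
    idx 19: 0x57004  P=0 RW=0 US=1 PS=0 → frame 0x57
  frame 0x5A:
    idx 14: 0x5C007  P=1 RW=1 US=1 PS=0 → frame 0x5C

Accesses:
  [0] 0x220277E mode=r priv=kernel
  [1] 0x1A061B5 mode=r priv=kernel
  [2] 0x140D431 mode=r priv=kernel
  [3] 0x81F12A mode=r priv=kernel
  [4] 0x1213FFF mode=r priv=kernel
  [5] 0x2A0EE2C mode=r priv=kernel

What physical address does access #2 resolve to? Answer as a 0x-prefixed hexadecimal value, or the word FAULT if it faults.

Trace:
#0 VA=0x220277E (r,kernel):
  L0: frame=0x3F idx=17 entry=0x40007 [P=1 RW=1 US=1 PS=0]
  L1: frame=0x40 idx=2 entry=0x43007 [P=1 RW=1 US=1 PS=0]
  → PA=0x4377E  (2 entries read)
#1 VA=0x1A061B5 (r,kernel):
  L0: frame=0x3F idx=13 entry=0x44007 [P=1 RW=1 US=1 PS=0]
  L1: frame=0x44 idx=6 entry=0x48007 [P=1 RW=1 US=1 PS=0]
  → PA=0x481B5  (2 entries read)
#2 VA=0x140D431 (r,kernel):
  L0: frame=0x3F idx=10 entry=0x4C007 [P=1 RW=1 US=1 PS=0]
  L1: frame=0x4C idx=13 entry=0x50007 [P=1 RW=1 US=1 PS=0]
  → PA=0x50431  (2 entries read)
#3 VA=0x81F12A (r,kernel):
  L0: frame=0x3F idx=4 entry=0x54007 [P=1 RW=1 US=1 PS=0]
  L1: frame=0x54 idx=31 entry=0x55007 [P=1 RW=1 US=1 PS=0]
  → PA=0x5512A  (2 entries read)
#4 VA=0x1213FFF (r,kernel):
  L0: frame=0x3F idx=9 entry=0x59007 [P=1 RW=1 US=1 PS=0]
  L1: frame=0x59 idx=19 entry=0x57004 [P=0 RW=0 US=1 PS=0]
  ✗ PAGE_NOT_PRESENT  [2 reads]
#5 VA=0x2A0EE2C (r,kernel):
  L0: frame=0x3F idx=21 entry=0x5A007 [P=1 RW=1 US=1 PS=0]
  L1: frame=0x5A idx=14 entry=0x5C007 [P=1 RW=1 US=1 PS=0]
  → PA=0x5CE2C  (2 entries read)

Access #2 PA: 0x50431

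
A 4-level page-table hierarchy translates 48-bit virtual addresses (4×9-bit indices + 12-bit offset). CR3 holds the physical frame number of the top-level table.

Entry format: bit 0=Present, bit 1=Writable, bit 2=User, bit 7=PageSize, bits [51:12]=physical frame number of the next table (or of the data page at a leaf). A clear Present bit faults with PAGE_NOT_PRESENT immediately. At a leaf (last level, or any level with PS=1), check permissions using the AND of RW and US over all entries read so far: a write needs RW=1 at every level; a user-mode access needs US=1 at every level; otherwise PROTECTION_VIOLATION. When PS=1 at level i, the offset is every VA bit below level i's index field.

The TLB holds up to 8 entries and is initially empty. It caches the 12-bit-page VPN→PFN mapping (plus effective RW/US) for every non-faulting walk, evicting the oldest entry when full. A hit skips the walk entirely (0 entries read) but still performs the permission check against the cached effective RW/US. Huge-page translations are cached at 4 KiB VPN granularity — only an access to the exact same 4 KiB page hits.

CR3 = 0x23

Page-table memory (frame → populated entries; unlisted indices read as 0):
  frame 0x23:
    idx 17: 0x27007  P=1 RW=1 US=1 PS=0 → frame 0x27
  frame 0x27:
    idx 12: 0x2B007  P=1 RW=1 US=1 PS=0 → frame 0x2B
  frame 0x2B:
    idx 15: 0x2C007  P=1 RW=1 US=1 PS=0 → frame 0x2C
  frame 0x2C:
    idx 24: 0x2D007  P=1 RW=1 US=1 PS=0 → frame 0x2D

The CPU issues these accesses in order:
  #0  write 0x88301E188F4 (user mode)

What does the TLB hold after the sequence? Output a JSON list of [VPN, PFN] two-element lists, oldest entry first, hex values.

Walk each access:
#0 VA=0x88301E188F4 (w,user):
  lvl0: tbl 0x23, slot 17 ⇒ 0x27007 (P1/RW1/US1/PS0)
  lvl1: tbl 0x27, slot 12 ⇒ 0x2B007 (P1/RW1/US1/PS0)
  lvl2: tbl 0x2B, slot 15 ⇒ 0x2C007 (P1/RW1/US1/PS0)
  lvl3: tbl 0x2C, slot 24 ⇒ 0x2D007 (P1/RW1/US1/PS0)
  → PA=0x2D8F4  (4 entries read)

TLB: [["0x88301E18", "0x2D"]]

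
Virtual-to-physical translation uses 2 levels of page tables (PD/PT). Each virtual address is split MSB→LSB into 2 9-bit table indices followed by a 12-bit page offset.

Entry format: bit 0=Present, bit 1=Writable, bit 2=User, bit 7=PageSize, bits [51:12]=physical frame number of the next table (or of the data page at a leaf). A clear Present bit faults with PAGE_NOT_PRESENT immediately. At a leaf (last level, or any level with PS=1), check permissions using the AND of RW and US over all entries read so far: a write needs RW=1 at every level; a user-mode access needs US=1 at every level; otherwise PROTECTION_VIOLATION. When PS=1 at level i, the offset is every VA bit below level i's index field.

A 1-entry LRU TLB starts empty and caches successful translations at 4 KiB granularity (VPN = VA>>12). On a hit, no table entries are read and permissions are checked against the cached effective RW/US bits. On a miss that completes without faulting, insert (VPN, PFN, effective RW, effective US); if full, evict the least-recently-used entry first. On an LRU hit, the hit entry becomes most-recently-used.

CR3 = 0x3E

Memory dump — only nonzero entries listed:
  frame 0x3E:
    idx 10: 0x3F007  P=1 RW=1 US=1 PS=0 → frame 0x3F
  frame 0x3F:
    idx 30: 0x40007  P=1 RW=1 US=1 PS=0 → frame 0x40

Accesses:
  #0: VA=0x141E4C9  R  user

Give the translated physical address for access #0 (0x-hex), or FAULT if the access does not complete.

Trace:
#0 VA=0x141E4C9 (r,user):
  L0: frame=0x3E idx=10 entry=0x3F007 [P=1 RW=1 US=1 PS=0]
  L1: frame=0x3F idx=30 entry=0x40007 [P=1 RW=1 US=1 PS=0]
  → PA=0x404C9  (2 entries read)

Access #0 PA: 0x404C9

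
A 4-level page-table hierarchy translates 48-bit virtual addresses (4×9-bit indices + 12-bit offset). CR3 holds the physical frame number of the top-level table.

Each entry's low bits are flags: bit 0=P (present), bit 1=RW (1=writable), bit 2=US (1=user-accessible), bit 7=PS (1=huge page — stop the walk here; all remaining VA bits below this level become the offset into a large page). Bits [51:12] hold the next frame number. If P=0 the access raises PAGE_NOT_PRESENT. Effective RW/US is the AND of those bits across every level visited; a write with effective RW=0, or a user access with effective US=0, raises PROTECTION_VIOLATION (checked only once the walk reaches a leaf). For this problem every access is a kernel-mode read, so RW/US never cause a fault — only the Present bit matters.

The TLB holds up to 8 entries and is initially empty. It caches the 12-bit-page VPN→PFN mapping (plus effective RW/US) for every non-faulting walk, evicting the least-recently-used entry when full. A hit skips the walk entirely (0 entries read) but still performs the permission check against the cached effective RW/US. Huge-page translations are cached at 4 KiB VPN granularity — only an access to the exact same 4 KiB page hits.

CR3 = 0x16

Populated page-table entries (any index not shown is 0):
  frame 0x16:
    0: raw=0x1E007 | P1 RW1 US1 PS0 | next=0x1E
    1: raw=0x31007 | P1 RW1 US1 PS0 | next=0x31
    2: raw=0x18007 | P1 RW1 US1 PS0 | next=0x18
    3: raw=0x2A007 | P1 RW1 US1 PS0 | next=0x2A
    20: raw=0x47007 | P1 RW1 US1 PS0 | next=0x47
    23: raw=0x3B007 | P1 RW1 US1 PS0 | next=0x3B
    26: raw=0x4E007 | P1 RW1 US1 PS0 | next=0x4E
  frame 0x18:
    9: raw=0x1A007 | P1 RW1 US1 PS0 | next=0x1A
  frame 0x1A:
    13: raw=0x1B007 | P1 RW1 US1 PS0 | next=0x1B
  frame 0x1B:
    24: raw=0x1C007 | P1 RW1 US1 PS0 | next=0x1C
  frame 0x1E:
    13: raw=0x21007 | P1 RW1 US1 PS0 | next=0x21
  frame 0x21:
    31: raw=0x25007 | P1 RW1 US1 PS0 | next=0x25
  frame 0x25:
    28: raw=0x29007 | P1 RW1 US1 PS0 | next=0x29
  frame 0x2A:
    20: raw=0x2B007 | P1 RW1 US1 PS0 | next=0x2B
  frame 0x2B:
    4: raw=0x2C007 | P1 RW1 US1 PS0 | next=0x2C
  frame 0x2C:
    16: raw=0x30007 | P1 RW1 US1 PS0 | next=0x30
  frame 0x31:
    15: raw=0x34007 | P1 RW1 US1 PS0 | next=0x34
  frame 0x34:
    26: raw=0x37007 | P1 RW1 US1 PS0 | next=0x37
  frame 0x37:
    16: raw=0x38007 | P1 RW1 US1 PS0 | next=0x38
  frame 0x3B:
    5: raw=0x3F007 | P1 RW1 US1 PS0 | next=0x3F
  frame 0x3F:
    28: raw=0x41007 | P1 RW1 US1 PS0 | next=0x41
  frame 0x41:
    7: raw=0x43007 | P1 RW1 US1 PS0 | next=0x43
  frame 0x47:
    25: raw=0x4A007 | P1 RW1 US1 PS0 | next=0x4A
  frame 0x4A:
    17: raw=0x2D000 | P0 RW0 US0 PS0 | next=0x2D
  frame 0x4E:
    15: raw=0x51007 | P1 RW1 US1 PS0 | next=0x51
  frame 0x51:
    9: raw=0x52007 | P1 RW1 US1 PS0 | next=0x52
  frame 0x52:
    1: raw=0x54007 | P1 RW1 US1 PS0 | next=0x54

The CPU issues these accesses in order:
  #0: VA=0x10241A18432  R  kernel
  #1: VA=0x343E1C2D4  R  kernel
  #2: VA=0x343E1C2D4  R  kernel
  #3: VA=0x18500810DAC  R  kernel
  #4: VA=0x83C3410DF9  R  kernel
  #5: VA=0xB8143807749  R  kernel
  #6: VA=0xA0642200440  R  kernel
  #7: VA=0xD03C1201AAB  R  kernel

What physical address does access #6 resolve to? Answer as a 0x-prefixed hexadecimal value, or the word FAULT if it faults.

Per-access translation:
#0 VA=0x10241A18432 (r,kernel):
  L0 @0x16[2] → 0x18007  P=1,RW=1,US=1,PS=0
  L1 @0x18[9] → 0x1A007  P=1,RW=1,US=1,PS=0
  L2 @0x1A[13] → 0x1B007  P=1,RW=1,US=1,PS=0
  L3 @0x1B[24] → 0x1C007  P=1,RW=1,US=1,PS=0
  ⇒ phys 0x1C432  [4 reads]
#1 VA=0x343E1C2D4 (r,kernel):
  L0 @0x16[0] → 0x1E007  P=1,RW=1,US=1,PS=0
  L1 @0x1E[13] → 0x21007  P=1,RW=1,US=1,PS=0
  L2 @0x21[31] → 0x25007  P=1,RW=1,US=1,PS=0
  L3 @0x25[28] → 0x29007  P=1,RW=1,US=1,PS=0
  ⇒ phys 0x292D4  [4 reads]
#2 VA=0x343E1C2D4 (r,kernel):
  TLB hit vpn=0x343E1C → PA=0x292D4
#3 VA=0x18500810DAC (r,kernel):
  L0 @0x16[3] → 0x2A007  P=1,RW=1,US=1,PS=0
  L1 @0x2A[20] → 0x2B007  P=1,RW=1,US=1,PS=0
  L2 @0x2B[4] → 0x2C007  P=1,RW=1,US=1,PS=0
  L3 @0x2C[16] → 0x30007  P=1,RW=1,US=1,PS=0
  ⇒ phys 0x30DAC  [4 reads]
#4 VA=0x83C3410DF9 (r,kernel):
  L0 @0x16[1] → 0x31007  P=1,RW=1,US=1,PS=0
  L1 @0x31[15] → 0x34007  P=1,RW=1,US=1,PS=0
  L2 @0x34[26] → 0x37007  P=1,RW=1,US=1,PS=0
  L3 @0x37[16] → 0x38007  P=1,RW=1,US=1,PS=0
  ⇒ phys 0x38DF9  [4 reads]
#5 VA=0xB8143807749 (r,kernel):
  L0 @0x16[23] → 0x3B007  P=1,RW=1,US=1,PS=0
  L1 @0x3B[5] → 0x3F007  P=1,RW=1,US=1,PS=0
  L2 @0x3F[28] → 0x41007  P=1,RW=1,US=1,PS=0
  L3 @0x41[7] → 0x43007  P=1,RW=1,US=1,PS=0
  ⇒ phys 0x43749  [4 reads]
#6 VA=0xA0642200440 (r,kernel):
  L0 @0x16[20] → 0x47007  P=1,RW=1,US=1,PS=0
  L1 @0x47[25] → 0x4A007  P=1,RW=1,US=1,PS=0
  L2 @0x4A[17] → 0x2D000  P=0,RW=0,US=0,PS=0
  ✗ PAGE_NOT_PRESENT  [3 reads]
#7 VA=0xD03C1201AAB (r,kernel):
  L0 @0x16[26] → 0x4E007  P=1,RW=1,US=1,PS=0
  L1 @0x4E[15] → 0x51007  P=1,RW=1,US=1,PS=0
  L2 @0x51[9] → 0x52007  P=1,RW=1,US=1,PS=0
  L3 @0x52[1] → 0x54007  P=1,RW=1,US=1,PS=0
  ⇒ phys 0x54AAB  [4 reads]

Access #6 PA: FAULT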